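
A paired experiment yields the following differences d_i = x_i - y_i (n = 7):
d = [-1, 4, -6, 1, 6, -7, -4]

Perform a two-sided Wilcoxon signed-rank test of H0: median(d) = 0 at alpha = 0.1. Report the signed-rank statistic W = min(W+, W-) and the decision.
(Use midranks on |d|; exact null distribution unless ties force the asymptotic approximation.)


Step 1: Drop any zero differences (none here) and take |d_i|.
|d| = [1, 4, 6, 1, 6, 7, 4]
Step 2: Midrank |d_i| (ties get averaged ranks).
ranks: |1|->1.5, |4|->3.5, |6|->5.5, |1|->1.5, |6|->5.5, |7|->7, |4|->3.5
Step 3: Attach original signs; sum ranks with positive sign and with negative sign.
W+ = 3.5 + 1.5 + 5.5 = 10.5
W- = 1.5 + 5.5 + 7 + 3.5 = 17.5
(Check: W+ + W- = 28 should equal n(n+1)/2 = 28.)
Step 4: Test statistic W = min(W+, W-) = 10.5.
Step 5: Ties in |d|, so use the tie-corrected normal approximation.
        E[W] = n(n+1)/4 = 7*8/4 = 14.
        Tie groups: |d|=1 (t=2), |d|=4 (t=2), |d|=6 (t=2); sum(t^3 - t) = 18.
        Var[W] = n(n+1)(2n+1)/24 - sum(t^3-t)/48 = 840/24 - 18/48 = 34.625.
        z = (W - E[W]) / sqrt(Var[W]) = (10.5 - 14) / 5.8843 = -0.5948.
        Two-sided p = 2*Phi(z) = 0.551975.
Step 6: alpha = 0.1. fail to reject H0.

W+ = 10.5, W- = 17.5, W = min = 10.5, p = 0.551975, fail to reject H0.


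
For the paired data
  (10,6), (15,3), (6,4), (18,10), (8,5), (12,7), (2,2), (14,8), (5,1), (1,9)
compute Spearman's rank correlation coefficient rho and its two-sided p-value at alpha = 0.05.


Step 1: Rank x and y separately (midranks; no ties here).
rank(x): 10->6, 15->9, 6->4, 18->10, 8->5, 12->7, 2->2, 14->8, 5->3, 1->1
rank(y): 6->6, 3->3, 4->4, 10->10, 5->5, 7->7, 2->2, 8->8, 1->1, 9->9
Step 2: d_i = R_x(i) - R_y(i); compute d_i^2.
  (6-6)^2=0, (9-3)^2=36, (4-4)^2=0, (10-10)^2=0, (5-5)^2=0, (7-7)^2=0, (2-2)^2=0, (8-8)^2=0, (3-1)^2=4, (1-9)^2=64
sum(d^2) = 104.
Step 3: rho = 1 - 6*104 / (10*(10^2 - 1)) = 1 - 624/990 = 0.369697.
Step 4: Under H0, t = rho * sqrt((n-2)/(1-rho^2)) = 1.1254 ~ t(8).
Step 5: Two-sided p-value from the t-distribution with 8 df = 0.293050.
Step 6: alpha = 0.05. fail to reject H0.

rho = 0.3697, p = 0.293050, fail to reject H0 at alpha = 0.05.


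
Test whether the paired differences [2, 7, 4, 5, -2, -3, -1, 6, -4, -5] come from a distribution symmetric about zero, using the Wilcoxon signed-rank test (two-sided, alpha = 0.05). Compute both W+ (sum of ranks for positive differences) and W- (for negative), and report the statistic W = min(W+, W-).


Step 1: Drop any zero differences (none here) and take |d_i|.
|d| = [2, 7, 4, 5, 2, 3, 1, 6, 4, 5]
Step 2: Midrank |d_i| (ties get averaged ranks).
ranks: |2|->2.5, |7|->10, |4|->5.5, |5|->7.5, |2|->2.5, |3|->4, |1|->1, |6|->9, |4|->5.5, |5|->7.5
Step 3: Attach original signs; sum ranks with positive sign and with negative sign.
W+ = 2.5 + 10 + 5.5 + 7.5 + 9 = 34.5
W- = 2.5 + 4 + 1 + 5.5 + 7.5 = 20.5
(Check: W+ + W- = 55 should equal n(n+1)/2 = 55.)
Step 4: Test statistic W = min(W+, W-) = 20.5.
Step 5: Ties in |d|, so use the tie-corrected normal approximation.
        E[W] = n(n+1)/4 = 10*11/4 = 27.5.
        Tie groups: |d|=2 (t=2), |d|=4 (t=2), |d|=5 (t=2); sum(t^3 - t) = 18.
        Var[W] = n(n+1)(2n+1)/24 - sum(t^3-t)/48 = 2310/24 - 18/48 = 95.875.
        z = (W - E[W]) / sqrt(Var[W]) = (20.5 - 27.5) / 9.7916 = -0.7149.
        Two-sided p = 2*Phi(z) = 0.474671.
Step 6: alpha = 0.05. fail to reject H0.

W+ = 34.5, W- = 20.5, W = min = 20.5, p = 0.474671, fail to reject H0.


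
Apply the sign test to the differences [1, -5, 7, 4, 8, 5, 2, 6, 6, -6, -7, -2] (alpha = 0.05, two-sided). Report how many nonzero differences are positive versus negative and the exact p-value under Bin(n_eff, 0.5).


Step 1: Discard zero differences. Original n = 12; n_eff = number of nonzero differences = 12.
Nonzero differences (with sign): +1, -5, +7, +4, +8, +5, +2, +6, +6, -6, -7, -2
Step 2: Count signs: positive = 8, negative = 4.
Step 3: Under H0: P(positive) = 0.5, so the number of positives S ~ Bin(12, 0.5).
Step 4: Two-sided exact p-value = sum of Bin(12,0.5) probabilities at or below the observed probability = 0.387695.
Step 5: alpha = 0.05. fail to reject H0.

n_eff = 12, pos = 8, neg = 4, p = 0.387695, fail to reject H0.


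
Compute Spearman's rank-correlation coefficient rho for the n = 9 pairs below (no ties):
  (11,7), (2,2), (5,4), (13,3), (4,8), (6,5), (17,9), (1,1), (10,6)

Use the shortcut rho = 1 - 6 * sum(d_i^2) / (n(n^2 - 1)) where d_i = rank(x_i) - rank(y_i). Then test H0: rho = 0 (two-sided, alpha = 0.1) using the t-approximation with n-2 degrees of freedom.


Step 1: Rank x and y separately (midranks; no ties here).
rank(x): 11->7, 2->2, 5->4, 13->8, 4->3, 6->5, 17->9, 1->1, 10->6
rank(y): 7->7, 2->2, 4->4, 3->3, 8->8, 5->5, 9->9, 1->1, 6->6
Step 2: d_i = R_x(i) - R_y(i); compute d_i^2.
  (7-7)^2=0, (2-2)^2=0, (4-4)^2=0, (8-3)^2=25, (3-8)^2=25, (5-5)^2=0, (9-9)^2=0, (1-1)^2=0, (6-6)^2=0
sum(d^2) = 50.
Step 3: rho = 1 - 6*50 / (9*(9^2 - 1)) = 1 - 300/720 = 0.583333.
Step 4: Under H0, t = rho * sqrt((n-2)/(1-rho^2)) = 1.9001 ~ t(7).
Step 5: Two-sided p-value from the t-distribution with 7 df = 0.099186.
Step 6: alpha = 0.1. reject H0.

rho = 0.5833, p = 0.099186, reject H0 at alpha = 0.1.


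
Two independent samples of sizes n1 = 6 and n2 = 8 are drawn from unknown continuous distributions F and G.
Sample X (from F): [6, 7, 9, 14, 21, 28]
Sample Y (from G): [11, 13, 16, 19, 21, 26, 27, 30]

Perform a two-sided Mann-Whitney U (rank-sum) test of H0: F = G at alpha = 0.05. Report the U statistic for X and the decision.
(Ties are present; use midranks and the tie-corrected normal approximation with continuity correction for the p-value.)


Step 1: Combine and sort all 14 observations; assign midranks.
sorted (value, group): (6,X), (7,X), (9,X), (11,Y), (13,Y), (14,X), (16,Y), (19,Y), (21,X), (21,Y), (26,Y), (27,Y), (28,X), (30,Y)
ranks: 6->1, 7->2, 9->3, 11->4, 13->5, 14->6, 16->7, 19->8, 21->9.5, 21->9.5, 26->11, 27->12, 28->13, 30->14
Step 2: Rank sum for X: R1 = 1 + 2 + 3 + 6 + 9.5 + 13 = 34.5.
Step 3: U_X = R1 - n1(n1+1)/2 = 34.5 - 6*7/2 = 34.5 - 21 = 13.5.
       U_Y = n1*n2 - U_X = 48 - 13.5 = 34.5.
Step 4: Ties are present, so use the tie-corrected normal approximation (with continuity correction) for the p-value.
Step 5: p-value = 0.196213; compare to alpha = 0.05. fail to reject H0.

U_X = 13.5, p = 0.196213, fail to reject H0 at alpha = 0.05.


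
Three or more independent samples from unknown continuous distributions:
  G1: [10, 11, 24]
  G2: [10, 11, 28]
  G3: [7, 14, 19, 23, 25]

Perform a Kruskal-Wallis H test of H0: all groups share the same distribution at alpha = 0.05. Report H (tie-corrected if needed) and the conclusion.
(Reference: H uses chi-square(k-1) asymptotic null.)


Step 1: Combine all N = 11 observations and assign midranks.
sorted (value, group, rank): (7,G3,1), (10,G1,2.5), (10,G2,2.5), (11,G1,4.5), (11,G2,4.5), (14,G3,6), (19,G3,7), (23,G3,8), (24,G1,9), (25,G3,10), (28,G2,11)
Step 2: Sum ranks within each group.
R_1 = 16 (n_1 = 3)
R_2 = 18 (n_2 = 3)
R_3 = 32 (n_3 = 5)
Step 3: H = 12/(N(N+1)) * sum(R_i^2/n_i) - 3(N+1)
     = 12/(11*12) * (16^2/3 + 18^2/3 + 32^2/5) - 3*12
     = 0.090909 * 398.133 - 36
     = 0.193939.
Step 4: Ties present; correction factor C = 1 - 12/(11^3 - 11) = 0.990909. Corrected H = 0.193939 / 0.990909 = 0.195719.
Step 5: Under H0, H ~ chi^2(2); p-value = 0.906776.
Step 6: alpha = 0.05. fail to reject H0.

H = 0.1957, df = 2, p = 0.906776, fail to reject H0.


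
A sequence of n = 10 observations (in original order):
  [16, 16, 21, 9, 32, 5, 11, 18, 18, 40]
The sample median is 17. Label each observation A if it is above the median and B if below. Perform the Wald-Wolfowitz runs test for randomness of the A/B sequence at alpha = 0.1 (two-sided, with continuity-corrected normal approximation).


Step 1: Compute median = 17; label A = above, B = below.
Labels in order: BBABABBAAA  (n_A = 5, n_B = 5)
Step 2: Count runs R = 6.
Step 3: Under H0 (random ordering), E[R] = 2*n_A*n_B/(n_A+n_B) + 1 = 2*5*5/10 + 1 = 6.0000.
        Var[R] = 2*n_A*n_B*(2*n_A*n_B - n_A - n_B) / ((n_A+n_B)^2 * (n_A+n_B-1)) = 2000/900 = 2.2222.
        SD[R] = 1.4907.
Step 4: R = E[R], so z = 0 with no continuity correction.
Step 5: Two-sided p-value via normal approximation = 2*(1 - Phi(|z|)) = 1.000000.
Step 6: alpha = 0.1. fail to reject H0.

R = 6, z = 0.0000, p = 1.000000, fail to reject H0.


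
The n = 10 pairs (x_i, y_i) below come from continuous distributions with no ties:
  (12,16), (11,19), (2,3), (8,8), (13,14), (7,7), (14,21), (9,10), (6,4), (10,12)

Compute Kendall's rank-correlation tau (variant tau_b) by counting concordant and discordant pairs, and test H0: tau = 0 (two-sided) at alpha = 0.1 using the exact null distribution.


Step 1: Enumerate the 45 unordered pairs (i,j) with i<j and classify each by sign(x_j-x_i) * sign(y_j-y_i).
  (1,2):dx=-1,dy=+3->D; (1,3):dx=-10,dy=-13->C; (1,4):dx=-4,dy=-8->C; (1,5):dx=+1,dy=-2->D
  (1,6):dx=-5,dy=-9->C; (1,7):dx=+2,dy=+5->C; (1,8):dx=-3,dy=-6->C; (1,9):dx=-6,dy=-12->C
  (1,10):dx=-2,dy=-4->C; (2,3):dx=-9,dy=-16->C; (2,4):dx=-3,dy=-11->C; (2,5):dx=+2,dy=-5->D
  (2,6):dx=-4,dy=-12->C; (2,7):dx=+3,dy=+2->C; (2,8):dx=-2,dy=-9->C; (2,9):dx=-5,dy=-15->C
  (2,10):dx=-1,dy=-7->C; (3,4):dx=+6,dy=+5->C; (3,5):dx=+11,dy=+11->C; (3,6):dx=+5,dy=+4->C
  (3,7):dx=+12,dy=+18->C; (3,8):dx=+7,dy=+7->C; (3,9):dx=+4,dy=+1->C; (3,10):dx=+8,dy=+9->C
  (4,5):dx=+5,dy=+6->C; (4,6):dx=-1,dy=-1->C; (4,7):dx=+6,dy=+13->C; (4,8):dx=+1,dy=+2->C
  (4,9):dx=-2,dy=-4->C; (4,10):dx=+2,dy=+4->C; (5,6):dx=-6,dy=-7->C; (5,7):dx=+1,dy=+7->C
  (5,8):dx=-4,dy=-4->C; (5,9):dx=-7,dy=-10->C; (5,10):dx=-3,dy=-2->C; (6,7):dx=+7,dy=+14->C
  (6,8):dx=+2,dy=+3->C; (6,9):dx=-1,dy=-3->C; (6,10):dx=+3,dy=+5->C; (7,8):dx=-5,dy=-11->C
  (7,9):dx=-8,dy=-17->C; (7,10):dx=-4,dy=-9->C; (8,9):dx=-3,dy=-6->C; (8,10):dx=+1,dy=+2->C
  (9,10):dx=+4,dy=+8->C
Step 2: C = 42, D = 3, total pairs = 45.
Step 3: tau = (C - D)/(n(n-1)/2) = (42 - 3)/45 = 0.866667.
Step 4: Exact two-sided p-value (enumerate n! = 3628800 permutations of y under H0): p = 0.000115.
Step 5: alpha = 0.1. reject H0.

tau_b = 0.8667 (C=42, D=3), p = 0.000115, reject H0.


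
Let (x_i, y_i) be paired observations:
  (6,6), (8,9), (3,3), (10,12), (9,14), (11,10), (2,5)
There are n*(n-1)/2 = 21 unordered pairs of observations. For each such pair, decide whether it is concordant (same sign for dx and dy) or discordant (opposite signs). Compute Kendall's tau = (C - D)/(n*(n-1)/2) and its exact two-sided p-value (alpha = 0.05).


Step 1: Enumerate the 21 unordered pairs (i,j) with i<j and classify each by sign(x_j-x_i) * sign(y_j-y_i).
  (1,2):dx=+2,dy=+3->C; (1,3):dx=-3,dy=-3->C; (1,4):dx=+4,dy=+6->C; (1,5):dx=+3,dy=+8->C
  (1,6):dx=+5,dy=+4->C; (1,7):dx=-4,dy=-1->C; (2,3):dx=-5,dy=-6->C; (2,4):dx=+2,dy=+3->C
  (2,5):dx=+1,dy=+5->C; (2,6):dx=+3,dy=+1->C; (2,7):dx=-6,dy=-4->C; (3,4):dx=+7,dy=+9->C
  (3,5):dx=+6,dy=+11->C; (3,6):dx=+8,dy=+7->C; (3,7):dx=-1,dy=+2->D; (4,5):dx=-1,dy=+2->D
  (4,6):dx=+1,dy=-2->D; (4,7):dx=-8,dy=-7->C; (5,6):dx=+2,dy=-4->D; (5,7):dx=-7,dy=-9->C
  (6,7):dx=-9,dy=-5->C
Step 2: C = 17, D = 4, total pairs = 21.
Step 3: tau = (C - D)/(n(n-1)/2) = (17 - 4)/21 = 0.619048.
Step 4: Exact two-sided p-value (enumerate n! = 5040 permutations of y under H0): p = 0.069048.
Step 5: alpha = 0.05. fail to reject H0.

tau_b = 0.6190 (C=17, D=4), p = 0.069048, fail to reject H0.


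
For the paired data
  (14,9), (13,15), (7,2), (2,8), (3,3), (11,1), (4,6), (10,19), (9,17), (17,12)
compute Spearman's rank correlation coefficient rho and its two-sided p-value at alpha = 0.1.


Step 1: Rank x and y separately (midranks; no ties here).
rank(x): 14->9, 13->8, 7->4, 2->1, 3->2, 11->7, 4->3, 10->6, 9->5, 17->10
rank(y): 9->6, 15->8, 2->2, 8->5, 3->3, 1->1, 6->4, 19->10, 17->9, 12->7
Step 2: d_i = R_x(i) - R_y(i); compute d_i^2.
  (9-6)^2=9, (8-8)^2=0, (4-2)^2=4, (1-5)^2=16, (2-3)^2=1, (7-1)^2=36, (3-4)^2=1, (6-10)^2=16, (5-9)^2=16, (10-7)^2=9
sum(d^2) = 108.
Step 3: rho = 1 - 6*108 / (10*(10^2 - 1)) = 1 - 648/990 = 0.345455.
Step 4: Under H0, t = rho * sqrt((n-2)/(1-rho^2)) = 1.0412 ~ t(8).
Step 5: Two-sided p-value from the t-distribution with 8 df = 0.328227.
Step 6: alpha = 0.1. fail to reject H0.

rho = 0.3455, p = 0.328227, fail to reject H0 at alpha = 0.1.


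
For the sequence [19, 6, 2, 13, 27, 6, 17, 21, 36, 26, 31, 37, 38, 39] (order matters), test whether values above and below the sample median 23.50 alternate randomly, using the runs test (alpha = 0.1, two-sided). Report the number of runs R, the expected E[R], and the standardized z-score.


Step 1: Compute median = 23.50; label A = above, B = below.
Labels in order: BBBBABBBAAAAAA  (n_A = 7, n_B = 7)
Step 2: Count runs R = 4.
Step 3: Under H0 (random ordering), E[R] = 2*n_A*n_B/(n_A+n_B) + 1 = 2*7*7/14 + 1 = 8.0000.
        Var[R] = 2*n_A*n_B*(2*n_A*n_B - n_A - n_B) / ((n_A+n_B)^2 * (n_A+n_B-1)) = 8232/2548 = 3.2308.
        SD[R] = 1.7974.
Step 4: Continuity-corrected z = (R + 0.5 - E[R]) / SD[R] = (4 + 0.5 - 8.0000) / 1.7974 = -1.9472.
Step 5: Two-sided p-value via normal approximation = 2*(1 - Phi(|z|)) = 0.051508.
Step 6: alpha = 0.1. reject H0.

R = 4, z = -1.9472, p = 0.051508, reject H0.


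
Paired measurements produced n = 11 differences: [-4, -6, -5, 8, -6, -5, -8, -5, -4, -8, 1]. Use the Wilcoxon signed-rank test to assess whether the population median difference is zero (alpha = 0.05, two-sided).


Step 1: Drop any zero differences (none here) and take |d_i|.
|d| = [4, 6, 5, 8, 6, 5, 8, 5, 4, 8, 1]
Step 2: Midrank |d_i| (ties get averaged ranks).
ranks: |4|->2.5, |6|->7.5, |5|->5, |8|->10, |6|->7.5, |5|->5, |8|->10, |5|->5, |4|->2.5, |8|->10, |1|->1
Step 3: Attach original signs; sum ranks with positive sign and with negative sign.
W+ = 10 + 1 = 11
W- = 2.5 + 7.5 + 5 + 7.5 + 5 + 10 + 5 + 2.5 + 10 = 55
(Check: W+ + W- = 66 should equal n(n+1)/2 = 66.)
Step 4: Test statistic W = min(W+, W-) = 11.
Step 5: Ties in |d|, so use the tie-corrected normal approximation.
        E[W] = n(n+1)/4 = 11*12/4 = 33.
        Tie groups: |d|=4 (t=2), |d|=5 (t=3), |d|=6 (t=2), |d|=8 (t=3); sum(t^3 - t) = 60.
        Var[W] = n(n+1)(2n+1)/24 - sum(t^3-t)/48 = 3036/24 - 60/48 = 125.25.
        z = (W - E[W]) / sqrt(Var[W]) = (11 - 33) / 11.1915 = -1.9658.
        Two-sided p = 2*Phi(z) = 0.049325.
Step 6: alpha = 0.05. reject H0.

W+ = 11, W- = 55, W = min = 11, p = 0.049325, reject H0.


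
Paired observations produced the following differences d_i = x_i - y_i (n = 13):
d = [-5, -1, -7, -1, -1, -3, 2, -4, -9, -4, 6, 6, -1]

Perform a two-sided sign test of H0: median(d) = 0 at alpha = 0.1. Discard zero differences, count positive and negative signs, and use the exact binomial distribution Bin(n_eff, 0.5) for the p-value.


Step 1: Discard zero differences. Original n = 13; n_eff = number of nonzero differences = 13.
Nonzero differences (with sign): -5, -1, -7, -1, -1, -3, +2, -4, -9, -4, +6, +6, -1
Step 2: Count signs: positive = 3, negative = 10.
Step 3: Under H0: P(positive) = 0.5, so the number of positives S ~ Bin(13, 0.5).
Step 4: Two-sided exact p-value = sum of Bin(13,0.5) probabilities at or below the observed probability = 0.092285.
Step 5: alpha = 0.1. reject H0.

n_eff = 13, pos = 3, neg = 10, p = 0.092285, reject H0.


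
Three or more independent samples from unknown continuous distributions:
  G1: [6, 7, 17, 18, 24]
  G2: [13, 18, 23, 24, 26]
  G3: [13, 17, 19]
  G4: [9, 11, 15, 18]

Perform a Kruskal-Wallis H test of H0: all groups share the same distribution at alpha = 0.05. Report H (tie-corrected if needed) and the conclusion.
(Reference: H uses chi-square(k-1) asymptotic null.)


Step 1: Combine all N = 17 observations and assign midranks.
sorted (value, group, rank): (6,G1,1), (7,G1,2), (9,G4,3), (11,G4,4), (13,G2,5.5), (13,G3,5.5), (15,G4,7), (17,G1,8.5), (17,G3,8.5), (18,G1,11), (18,G2,11), (18,G4,11), (19,G3,13), (23,G2,14), (24,G1,15.5), (24,G2,15.5), (26,G2,17)
Step 2: Sum ranks within each group.
R_1 = 38 (n_1 = 5)
R_2 = 63 (n_2 = 5)
R_3 = 27 (n_3 = 3)
R_4 = 25 (n_4 = 4)
Step 3: H = 12/(N(N+1)) * sum(R_i^2/n_i) - 3(N+1)
     = 12/(17*18) * (38^2/5 + 63^2/5 + 27^2/3 + 25^2/4) - 3*18
     = 0.039216 * 1481.85 - 54
     = 4.111765.
Step 4: Ties present; correction factor C = 1 - 42/(17^3 - 17) = 0.991422. Corrected H = 4.111765 / 0.991422 = 4.147342.
Step 5: Under H0, H ~ chi^2(3); p-value = 0.245987.
Step 6: alpha = 0.05. fail to reject H0.

H = 4.1473, df = 3, p = 0.245987, fail to reject H0.


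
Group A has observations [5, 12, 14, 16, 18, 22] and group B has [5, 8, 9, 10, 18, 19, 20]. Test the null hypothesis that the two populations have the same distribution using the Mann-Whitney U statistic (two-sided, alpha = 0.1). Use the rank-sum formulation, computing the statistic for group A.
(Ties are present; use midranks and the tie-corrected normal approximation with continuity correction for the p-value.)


Step 1: Combine and sort all 13 observations; assign midranks.
sorted (value, group): (5,X), (5,Y), (8,Y), (9,Y), (10,Y), (12,X), (14,X), (16,X), (18,X), (18,Y), (19,Y), (20,Y), (22,X)
ranks: 5->1.5, 5->1.5, 8->3, 9->4, 10->5, 12->6, 14->7, 16->8, 18->9.5, 18->9.5, 19->11, 20->12, 22->13
Step 2: Rank sum for X: R1 = 1.5 + 6 + 7 + 8 + 9.5 + 13 = 45.
Step 3: U_X = R1 - n1(n1+1)/2 = 45 - 6*7/2 = 45 - 21 = 24.
       U_Y = n1*n2 - U_X = 42 - 24 = 18.
Step 4: Ties are present, so use the tie-corrected normal approximation (with continuity correction) for the p-value.
Step 5: p-value = 0.720247; compare to alpha = 0.1. fail to reject H0.

U_X = 24, p = 0.720247, fail to reject H0 at alpha = 0.1.


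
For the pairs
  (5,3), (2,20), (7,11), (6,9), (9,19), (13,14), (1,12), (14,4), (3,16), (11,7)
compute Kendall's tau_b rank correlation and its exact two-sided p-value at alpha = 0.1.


Step 1: Enumerate the 45 unordered pairs (i,j) with i<j and classify each by sign(x_j-x_i) * sign(y_j-y_i).
  (1,2):dx=-3,dy=+17->D; (1,3):dx=+2,dy=+8->C; (1,4):dx=+1,dy=+6->C; (1,5):dx=+4,dy=+16->C
  (1,6):dx=+8,dy=+11->C; (1,7):dx=-4,dy=+9->D; (1,8):dx=+9,dy=+1->C; (1,9):dx=-2,dy=+13->D
  (1,10):dx=+6,dy=+4->C; (2,3):dx=+5,dy=-9->D; (2,4):dx=+4,dy=-11->D; (2,5):dx=+7,dy=-1->D
  (2,6):dx=+11,dy=-6->D; (2,7):dx=-1,dy=-8->C; (2,8):dx=+12,dy=-16->D; (2,9):dx=+1,dy=-4->D
  (2,10):dx=+9,dy=-13->D; (3,4):dx=-1,dy=-2->C; (3,5):dx=+2,dy=+8->C; (3,6):dx=+6,dy=+3->C
  (3,7):dx=-6,dy=+1->D; (3,8):dx=+7,dy=-7->D; (3,9):dx=-4,dy=+5->D; (3,10):dx=+4,dy=-4->D
  (4,5):dx=+3,dy=+10->C; (4,6):dx=+7,dy=+5->C; (4,7):dx=-5,dy=+3->D; (4,8):dx=+8,dy=-5->D
  (4,9):dx=-3,dy=+7->D; (4,10):dx=+5,dy=-2->D; (5,6):dx=+4,dy=-5->D; (5,7):dx=-8,dy=-7->C
  (5,8):dx=+5,dy=-15->D; (5,9):dx=-6,dy=-3->C; (5,10):dx=+2,dy=-12->D; (6,7):dx=-12,dy=-2->C
  (6,8):dx=+1,dy=-10->D; (6,9):dx=-10,dy=+2->D; (6,10):dx=-2,dy=-7->C; (7,8):dx=+13,dy=-8->D
  (7,9):dx=+2,dy=+4->C; (7,10):dx=+10,dy=-5->D; (8,9):dx=-11,dy=+12->D; (8,10):dx=-3,dy=+3->D
  (9,10):dx=+8,dy=-9->D
Step 2: C = 17, D = 28, total pairs = 45.
Step 3: tau = (C - D)/(n(n-1)/2) = (17 - 28)/45 = -0.244444.
Step 4: Exact two-sided p-value (enumerate n! = 3628800 permutations of y under H0): p = 0.380720.
Step 5: alpha = 0.1. fail to reject H0.

tau_b = -0.2444 (C=17, D=28), p = 0.380720, fail to reject H0.


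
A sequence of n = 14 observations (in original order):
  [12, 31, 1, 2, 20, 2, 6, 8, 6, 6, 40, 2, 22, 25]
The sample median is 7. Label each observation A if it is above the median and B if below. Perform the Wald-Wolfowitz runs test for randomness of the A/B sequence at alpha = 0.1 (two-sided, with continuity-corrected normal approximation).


Step 1: Compute median = 7; label A = above, B = below.
Labels in order: AABBABBABBABAA  (n_A = 7, n_B = 7)
Step 2: Count runs R = 9.
Step 3: Under H0 (random ordering), E[R] = 2*n_A*n_B/(n_A+n_B) + 1 = 2*7*7/14 + 1 = 8.0000.
        Var[R] = 2*n_A*n_B*(2*n_A*n_B - n_A - n_B) / ((n_A+n_B)^2 * (n_A+n_B-1)) = 8232/2548 = 3.2308.
        SD[R] = 1.7974.
Step 4: Continuity-corrected z = (R - 0.5 - E[R]) / SD[R] = (9 - 0.5 - 8.0000) / 1.7974 = 0.2782.
Step 5: Two-sided p-value via normal approximation = 2*(1 - Phi(|z|)) = 0.780879.
Step 6: alpha = 0.1. fail to reject H0.

R = 9, z = 0.2782, p = 0.780879, fail to reject H0.


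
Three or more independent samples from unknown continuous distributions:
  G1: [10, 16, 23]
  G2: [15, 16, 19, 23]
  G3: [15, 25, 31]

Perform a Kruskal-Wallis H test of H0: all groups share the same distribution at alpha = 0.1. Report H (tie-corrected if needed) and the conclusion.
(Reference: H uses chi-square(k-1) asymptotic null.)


Step 1: Combine all N = 10 observations and assign midranks.
sorted (value, group, rank): (10,G1,1), (15,G2,2.5), (15,G3,2.5), (16,G1,4.5), (16,G2,4.5), (19,G2,6), (23,G1,7.5), (23,G2,7.5), (25,G3,9), (31,G3,10)
Step 2: Sum ranks within each group.
R_1 = 13 (n_1 = 3)
R_2 = 20.5 (n_2 = 4)
R_3 = 21.5 (n_3 = 3)
Step 3: H = 12/(N(N+1)) * sum(R_i^2/n_i) - 3(N+1)
     = 12/(10*11) * (13^2/3 + 20.5^2/4 + 21.5^2/3) - 3*11
     = 0.109091 * 315.479 - 33
     = 1.415909.
Step 4: Ties present; correction factor C = 1 - 18/(10^3 - 10) = 0.981818. Corrected H = 1.415909 / 0.981818 = 1.442130.
Step 5: Under H0, H ~ chi^2(2); p-value = 0.486234.
Step 6: alpha = 0.1. fail to reject H0.

H = 1.4421, df = 2, p = 0.486234, fail to reject H0.


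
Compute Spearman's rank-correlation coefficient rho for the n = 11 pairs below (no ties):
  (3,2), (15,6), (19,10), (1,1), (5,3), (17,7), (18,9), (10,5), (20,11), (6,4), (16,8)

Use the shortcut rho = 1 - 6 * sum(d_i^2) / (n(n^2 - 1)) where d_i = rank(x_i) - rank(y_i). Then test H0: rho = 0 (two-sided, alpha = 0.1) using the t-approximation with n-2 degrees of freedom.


Step 1: Rank x and y separately (midranks; no ties here).
rank(x): 3->2, 15->6, 19->10, 1->1, 5->3, 17->8, 18->9, 10->5, 20->11, 6->4, 16->7
rank(y): 2->2, 6->6, 10->10, 1->1, 3->3, 7->7, 9->9, 5->5, 11->11, 4->4, 8->8
Step 2: d_i = R_x(i) - R_y(i); compute d_i^2.
  (2-2)^2=0, (6-6)^2=0, (10-10)^2=0, (1-1)^2=0, (3-3)^2=0, (8-7)^2=1, (9-9)^2=0, (5-5)^2=0, (11-11)^2=0, (4-4)^2=0, (7-8)^2=1
sum(d^2) = 2.
Step 3: rho = 1 - 6*2 / (11*(11^2 - 1)) = 1 - 12/1320 = 0.990909.
Step 4: Under H0, t = rho * sqrt((n-2)/(1-rho^2)) = 22.0966 ~ t(9).
Step 5: Two-sided p-value from the t-distribution with 9 df = 0.000000.
Step 6: alpha = 0.1. reject H0.

rho = 0.9909, p = 0.000000, reject H0 at alpha = 0.1.


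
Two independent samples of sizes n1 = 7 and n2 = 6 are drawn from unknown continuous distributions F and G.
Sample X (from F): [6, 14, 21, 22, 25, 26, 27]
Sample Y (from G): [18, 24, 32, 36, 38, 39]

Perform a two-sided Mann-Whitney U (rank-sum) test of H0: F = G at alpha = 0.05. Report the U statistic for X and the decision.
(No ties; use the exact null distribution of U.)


Step 1: Combine and sort all 13 observations; assign midranks.
sorted (value, group): (6,X), (14,X), (18,Y), (21,X), (22,X), (24,Y), (25,X), (26,X), (27,X), (32,Y), (36,Y), (38,Y), (39,Y)
ranks: 6->1, 14->2, 18->3, 21->4, 22->5, 24->6, 25->7, 26->8, 27->9, 32->10, 36->11, 38->12, 39->13
Step 2: Rank sum for X: R1 = 1 + 2 + 4 + 5 + 7 + 8 + 9 = 36.
Step 3: U_X = R1 - n1(n1+1)/2 = 36 - 7*8/2 = 36 - 28 = 8.
       U_Y = n1*n2 - U_X = 42 - 8 = 34.
Step 4: No ties, so the exact null distribution of U (based on enumerating the C(13,7) = 1716 equally likely rank assignments) gives the two-sided p-value.
Step 5: p-value = 0.073427; compare to alpha = 0.05. fail to reject H0.

U_X = 8, p = 0.073427, fail to reject H0 at alpha = 0.05.


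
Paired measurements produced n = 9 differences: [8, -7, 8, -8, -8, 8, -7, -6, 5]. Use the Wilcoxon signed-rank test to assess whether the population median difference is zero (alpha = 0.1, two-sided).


Step 1: Drop any zero differences (none here) and take |d_i|.
|d| = [8, 7, 8, 8, 8, 8, 7, 6, 5]
Step 2: Midrank |d_i| (ties get averaged ranks).
ranks: |8|->7, |7|->3.5, |8|->7, |8|->7, |8|->7, |8|->7, |7|->3.5, |6|->2, |5|->1
Step 3: Attach original signs; sum ranks with positive sign and with negative sign.
W+ = 7 + 7 + 7 + 1 = 22
W- = 3.5 + 7 + 7 + 3.5 + 2 = 23
(Check: W+ + W- = 45 should equal n(n+1)/2 = 45.)
Step 4: Test statistic W = min(W+, W-) = 22.
Step 5: Ties in |d|, so use the tie-corrected normal approximation.
        E[W] = n(n+1)/4 = 9*10/4 = 22.5.
        Tie groups: |d|=7 (t=2), |d|=8 (t=5); sum(t^3 - t) = 126.
        Var[W] = n(n+1)(2n+1)/24 - sum(t^3-t)/48 = 1710/24 - 126/48 = 68.625.
        z = (W - E[W]) / sqrt(Var[W]) = (22 - 22.5) / 8.2840 = -0.0604.
        Two-sided p = 2*Phi(z) = 0.951871.
Step 6: alpha = 0.1. fail to reject H0.

W+ = 22, W- = 23, W = min = 22, p = 0.951871, fail to reject H0.


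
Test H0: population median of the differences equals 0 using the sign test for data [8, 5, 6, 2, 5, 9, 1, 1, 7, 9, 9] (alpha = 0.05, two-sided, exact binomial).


Step 1: Discard zero differences. Original n = 11; n_eff = number of nonzero differences = 11.
Nonzero differences (with sign): +8, +5, +6, +2, +5, +9, +1, +1, +7, +9, +9
Step 2: Count signs: positive = 11, negative = 0.
Step 3: Under H0: P(positive) = 0.5, so the number of positives S ~ Bin(11, 0.5).
Step 4: Two-sided exact p-value = sum of Bin(11,0.5) probabilities at or below the observed probability = 0.000977.
Step 5: alpha = 0.05. reject H0.

n_eff = 11, pos = 11, neg = 0, p = 0.000977, reject H0.


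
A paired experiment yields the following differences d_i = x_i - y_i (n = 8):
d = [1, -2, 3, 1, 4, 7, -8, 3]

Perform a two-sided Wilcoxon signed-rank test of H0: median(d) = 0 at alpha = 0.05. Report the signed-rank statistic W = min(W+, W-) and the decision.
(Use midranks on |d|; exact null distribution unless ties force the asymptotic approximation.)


Step 1: Drop any zero differences (none here) and take |d_i|.
|d| = [1, 2, 3, 1, 4, 7, 8, 3]
Step 2: Midrank |d_i| (ties get averaged ranks).
ranks: |1|->1.5, |2|->3, |3|->4.5, |1|->1.5, |4|->6, |7|->7, |8|->8, |3|->4.5
Step 3: Attach original signs; sum ranks with positive sign and with negative sign.
W+ = 1.5 + 4.5 + 1.5 + 6 + 7 + 4.5 = 25
W- = 3 + 8 = 11
(Check: W+ + W- = 36 should equal n(n+1)/2 = 36.)
Step 4: Test statistic W = min(W+, W-) = 11.
Step 5: Ties in |d|, so use the tie-corrected normal approximation.
        E[W] = n(n+1)/4 = 8*9/4 = 18.
        Tie groups: |d|=1 (t=2), |d|=3 (t=2); sum(t^3 - t) = 12.
        Var[W] = n(n+1)(2n+1)/24 - sum(t^3-t)/48 = 1224/24 - 12/48 = 50.75.
        z = (W - E[W]) / sqrt(Var[W]) = (11 - 18) / 7.1239 = -0.9826.
        Two-sided p = 2*Phi(z) = 0.325801.
Step 6: alpha = 0.05. fail to reject H0.

W+ = 25, W- = 11, W = min = 11, p = 0.325801, fail to reject H0.


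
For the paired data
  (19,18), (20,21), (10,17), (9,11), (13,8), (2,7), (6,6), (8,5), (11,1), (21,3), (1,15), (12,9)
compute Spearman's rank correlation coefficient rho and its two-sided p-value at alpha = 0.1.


Step 1: Rank x and y separately (midranks; no ties here).
rank(x): 19->10, 20->11, 10->6, 9->5, 13->9, 2->2, 6->3, 8->4, 11->7, 21->12, 1->1, 12->8
rank(y): 18->11, 21->12, 17->10, 11->8, 8->6, 7->5, 6->4, 5->3, 1->1, 3->2, 15->9, 9->7
Step 2: d_i = R_x(i) - R_y(i); compute d_i^2.
  (10-11)^2=1, (11-12)^2=1, (6-10)^2=16, (5-8)^2=9, (9-6)^2=9, (2-5)^2=9, (3-4)^2=1, (4-3)^2=1, (7-1)^2=36, (12-2)^2=100, (1-9)^2=64, (8-7)^2=1
sum(d^2) = 248.
Step 3: rho = 1 - 6*248 / (12*(12^2 - 1)) = 1 - 1488/1716 = 0.132867.
Step 4: Under H0, t = rho * sqrt((n-2)/(1-rho^2)) = 0.4239 ~ t(10).
Step 5: Two-sided p-value from the t-distribution with 10 df = 0.680598.
Step 6: alpha = 0.1. fail to reject H0.

rho = 0.1329, p = 0.680598, fail to reject H0 at alpha = 0.1.


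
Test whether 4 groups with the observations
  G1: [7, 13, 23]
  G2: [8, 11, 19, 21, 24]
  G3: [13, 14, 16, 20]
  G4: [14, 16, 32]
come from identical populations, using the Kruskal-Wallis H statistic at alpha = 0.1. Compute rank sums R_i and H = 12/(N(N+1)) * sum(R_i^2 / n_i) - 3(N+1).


Step 1: Combine all N = 15 observations and assign midranks.
sorted (value, group, rank): (7,G1,1), (8,G2,2), (11,G2,3), (13,G1,4.5), (13,G3,4.5), (14,G3,6.5), (14,G4,6.5), (16,G3,8.5), (16,G4,8.5), (19,G2,10), (20,G3,11), (21,G2,12), (23,G1,13), (24,G2,14), (32,G4,15)
Step 2: Sum ranks within each group.
R_1 = 18.5 (n_1 = 3)
R_2 = 41 (n_2 = 5)
R_3 = 30.5 (n_3 = 4)
R_4 = 30 (n_4 = 3)
Step 3: H = 12/(N(N+1)) * sum(R_i^2/n_i) - 3(N+1)
     = 12/(15*16) * (18.5^2/3 + 41^2/5 + 30.5^2/4 + 30^2/3) - 3*16
     = 0.050000 * 982.846 - 48
     = 1.142292.
Step 4: Ties present; correction factor C = 1 - 18/(15^3 - 15) = 0.994643. Corrected H = 1.142292 / 0.994643 = 1.148444.
Step 5: Under H0, H ~ chi^2(3); p-value = 0.765394.
Step 6: alpha = 0.1. fail to reject H0.

H = 1.1484, df = 3, p = 0.765394, fail to reject H0.


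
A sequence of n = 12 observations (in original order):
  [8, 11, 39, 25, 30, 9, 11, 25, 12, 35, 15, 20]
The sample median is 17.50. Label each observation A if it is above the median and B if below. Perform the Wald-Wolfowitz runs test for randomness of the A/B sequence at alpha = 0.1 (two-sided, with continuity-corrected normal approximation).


Step 1: Compute median = 17.50; label A = above, B = below.
Labels in order: BBAAABBABABA  (n_A = 6, n_B = 6)
Step 2: Count runs R = 8.
Step 3: Under H0 (random ordering), E[R] = 2*n_A*n_B/(n_A+n_B) + 1 = 2*6*6/12 + 1 = 7.0000.
        Var[R] = 2*n_A*n_B*(2*n_A*n_B - n_A - n_B) / ((n_A+n_B)^2 * (n_A+n_B-1)) = 4320/1584 = 2.7273.
        SD[R] = 1.6514.
Step 4: Continuity-corrected z = (R - 0.5 - E[R]) / SD[R] = (8 - 0.5 - 7.0000) / 1.6514 = 0.3028.
Step 5: Two-sided p-value via normal approximation = 2*(1 - Phi(|z|)) = 0.762069.
Step 6: alpha = 0.1. fail to reject H0.

R = 8, z = 0.3028, p = 0.762069, fail to reject H0.


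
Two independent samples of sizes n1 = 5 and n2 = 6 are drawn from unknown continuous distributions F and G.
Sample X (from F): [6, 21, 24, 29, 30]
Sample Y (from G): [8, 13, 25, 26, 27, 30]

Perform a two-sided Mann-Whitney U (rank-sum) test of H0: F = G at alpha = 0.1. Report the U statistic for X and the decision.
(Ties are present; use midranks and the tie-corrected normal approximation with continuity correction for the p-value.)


Step 1: Combine and sort all 11 observations; assign midranks.
sorted (value, group): (6,X), (8,Y), (13,Y), (21,X), (24,X), (25,Y), (26,Y), (27,Y), (29,X), (30,X), (30,Y)
ranks: 6->1, 8->2, 13->3, 21->4, 24->5, 25->6, 26->7, 27->8, 29->9, 30->10.5, 30->10.5
Step 2: Rank sum for X: R1 = 1 + 4 + 5 + 9 + 10.5 = 29.5.
Step 3: U_X = R1 - n1(n1+1)/2 = 29.5 - 5*6/2 = 29.5 - 15 = 14.5.
       U_Y = n1*n2 - U_X = 30 - 14.5 = 15.5.
Step 4: Ties are present, so use the tie-corrected normal approximation (with continuity correction) for the p-value.
Step 5: p-value = 1.000000; compare to alpha = 0.1. fail to reject H0.

U_X = 14.5, p = 1.000000, fail to reject H0 at alpha = 0.1.


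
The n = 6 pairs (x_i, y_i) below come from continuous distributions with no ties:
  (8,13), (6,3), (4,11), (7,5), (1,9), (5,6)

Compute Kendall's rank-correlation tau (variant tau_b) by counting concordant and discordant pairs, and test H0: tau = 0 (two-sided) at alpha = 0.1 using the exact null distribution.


Step 1: Enumerate the 15 unordered pairs (i,j) with i<j and classify each by sign(x_j-x_i) * sign(y_j-y_i).
  (1,2):dx=-2,dy=-10->C; (1,3):dx=-4,dy=-2->C; (1,4):dx=-1,dy=-8->C; (1,5):dx=-7,dy=-4->C
  (1,6):dx=-3,dy=-7->C; (2,3):dx=-2,dy=+8->D; (2,4):dx=+1,dy=+2->C; (2,5):dx=-5,dy=+6->D
  (2,6):dx=-1,dy=+3->D; (3,4):dx=+3,dy=-6->D; (3,5):dx=-3,dy=-2->C; (3,6):dx=+1,dy=-5->D
  (4,5):dx=-6,dy=+4->D; (4,6):dx=-2,dy=+1->D; (5,6):dx=+4,dy=-3->D
Step 2: C = 7, D = 8, total pairs = 15.
Step 3: tau = (C - D)/(n(n-1)/2) = (7 - 8)/15 = -0.066667.
Step 4: Exact two-sided p-value (enumerate n! = 720 permutations of y under H0): p = 1.000000.
Step 5: alpha = 0.1. fail to reject H0.

tau_b = -0.0667 (C=7, D=8), p = 1.000000, fail to reject H0.


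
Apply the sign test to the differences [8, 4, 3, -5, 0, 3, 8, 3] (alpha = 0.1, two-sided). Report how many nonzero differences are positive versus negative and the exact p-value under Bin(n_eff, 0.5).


Step 1: Discard zero differences. Original n = 8; n_eff = number of nonzero differences = 7.
Nonzero differences (with sign): +8, +4, +3, -5, +3, +8, +3
Step 2: Count signs: positive = 6, negative = 1.
Step 3: Under H0: P(positive) = 0.5, so the number of positives S ~ Bin(7, 0.5).
Step 4: Two-sided exact p-value = sum of Bin(7,0.5) probabilities at or below the observed probability = 0.125000.
Step 5: alpha = 0.1. fail to reject H0.

n_eff = 7, pos = 6, neg = 1, p = 0.125000, fail to reject H0.


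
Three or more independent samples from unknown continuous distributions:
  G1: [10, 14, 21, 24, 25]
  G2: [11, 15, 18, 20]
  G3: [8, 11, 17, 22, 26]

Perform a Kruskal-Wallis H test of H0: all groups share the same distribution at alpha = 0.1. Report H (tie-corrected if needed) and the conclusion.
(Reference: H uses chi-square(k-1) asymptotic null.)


Step 1: Combine all N = 14 observations and assign midranks.
sorted (value, group, rank): (8,G3,1), (10,G1,2), (11,G2,3.5), (11,G3,3.5), (14,G1,5), (15,G2,6), (17,G3,7), (18,G2,8), (20,G2,9), (21,G1,10), (22,G3,11), (24,G1,12), (25,G1,13), (26,G3,14)
Step 2: Sum ranks within each group.
R_1 = 42 (n_1 = 5)
R_2 = 26.5 (n_2 = 4)
R_3 = 36.5 (n_3 = 5)
Step 3: H = 12/(N(N+1)) * sum(R_i^2/n_i) - 3(N+1)
     = 12/(14*15) * (42^2/5 + 26.5^2/4 + 36.5^2/5) - 3*15
     = 0.057143 * 794.812 - 45
     = 0.417857.
Step 4: Ties present; correction factor C = 1 - 6/(14^3 - 14) = 0.997802. Corrected H = 0.417857 / 0.997802 = 0.418778.
Step 5: Under H0, H ~ chi^2(2); p-value = 0.811080.
Step 6: alpha = 0.1. fail to reject H0.

H = 0.4188, df = 2, p = 0.811080, fail to reject H0.


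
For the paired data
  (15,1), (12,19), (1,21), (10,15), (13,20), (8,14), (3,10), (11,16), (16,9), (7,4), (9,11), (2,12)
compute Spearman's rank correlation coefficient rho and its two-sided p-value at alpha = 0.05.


Step 1: Rank x and y separately (midranks; no ties here).
rank(x): 15->11, 12->9, 1->1, 10->7, 13->10, 8->5, 3->3, 11->8, 16->12, 7->4, 9->6, 2->2
rank(y): 1->1, 19->10, 21->12, 15->8, 20->11, 14->7, 10->4, 16->9, 9->3, 4->2, 11->5, 12->6
Step 2: d_i = R_x(i) - R_y(i); compute d_i^2.
  (11-1)^2=100, (9-10)^2=1, (1-12)^2=121, (7-8)^2=1, (10-11)^2=1, (5-7)^2=4, (3-4)^2=1, (8-9)^2=1, (12-3)^2=81, (4-2)^2=4, (6-5)^2=1, (2-6)^2=16
sum(d^2) = 332.
Step 3: rho = 1 - 6*332 / (12*(12^2 - 1)) = 1 - 1992/1716 = -0.160839.
Step 4: Under H0, t = rho * sqrt((n-2)/(1-rho^2)) = -0.5153 ~ t(10).
Step 5: Two-sided p-value from the t-distribution with 10 df = 0.617523.
Step 6: alpha = 0.05. fail to reject H0.

rho = -0.1608, p = 0.617523, fail to reject H0 at alpha = 0.05.


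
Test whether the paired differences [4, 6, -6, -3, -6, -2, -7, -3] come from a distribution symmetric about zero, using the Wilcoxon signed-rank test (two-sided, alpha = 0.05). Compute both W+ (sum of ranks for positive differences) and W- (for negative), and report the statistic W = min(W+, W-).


Step 1: Drop any zero differences (none here) and take |d_i|.
|d| = [4, 6, 6, 3, 6, 2, 7, 3]
Step 2: Midrank |d_i| (ties get averaged ranks).
ranks: |4|->4, |6|->6, |6|->6, |3|->2.5, |6|->6, |2|->1, |7|->8, |3|->2.5
Step 3: Attach original signs; sum ranks with positive sign and with negative sign.
W+ = 4 + 6 = 10
W- = 6 + 2.5 + 6 + 1 + 8 + 2.5 = 26
(Check: W+ + W- = 36 should equal n(n+1)/2 = 36.)
Step 4: Test statistic W = min(W+, W-) = 10.
Step 5: Ties in |d|, so use the tie-corrected normal approximation.
        E[W] = n(n+1)/4 = 8*9/4 = 18.
        Tie groups: |d|=3 (t=2), |d|=6 (t=3); sum(t^3 - t) = 30.
        Var[W] = n(n+1)(2n+1)/24 - sum(t^3-t)/48 = 1224/24 - 30/48 = 50.375.
        z = (W - E[W]) / sqrt(Var[W]) = (10 - 18) / 7.0975 = -1.1272.
        Two-sided p = 2*Phi(z) = 0.259678.
Step 6: alpha = 0.05. fail to reject H0.

W+ = 10, W- = 26, W = min = 10, p = 0.259678, fail to reject H0.


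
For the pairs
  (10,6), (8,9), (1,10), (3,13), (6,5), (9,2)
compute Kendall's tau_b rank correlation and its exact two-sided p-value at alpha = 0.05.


Step 1: Enumerate the 15 unordered pairs (i,j) with i<j and classify each by sign(x_j-x_i) * sign(y_j-y_i).
  (1,2):dx=-2,dy=+3->D; (1,3):dx=-9,dy=+4->D; (1,4):dx=-7,dy=+7->D; (1,5):dx=-4,dy=-1->C
  (1,6):dx=-1,dy=-4->C; (2,3):dx=-7,dy=+1->D; (2,4):dx=-5,dy=+4->D; (2,5):dx=-2,dy=-4->C
  (2,6):dx=+1,dy=-7->D; (3,4):dx=+2,dy=+3->C; (3,5):dx=+5,dy=-5->D; (3,6):dx=+8,dy=-8->D
  (4,5):dx=+3,dy=-8->D; (4,6):dx=+6,dy=-11->D; (5,6):dx=+3,dy=-3->D
Step 2: C = 4, D = 11, total pairs = 15.
Step 3: tau = (C - D)/(n(n-1)/2) = (4 - 11)/15 = -0.466667.
Step 4: Exact two-sided p-value (enumerate n! = 720 permutations of y under H0): p = 0.272222.
Step 5: alpha = 0.05. fail to reject H0.

tau_b = -0.4667 (C=4, D=11), p = 0.272222, fail to reject H0.


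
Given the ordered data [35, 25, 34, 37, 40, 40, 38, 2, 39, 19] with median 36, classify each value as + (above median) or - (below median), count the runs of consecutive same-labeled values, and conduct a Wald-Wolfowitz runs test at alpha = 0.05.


Step 1: Compute median = 36; label A = above, B = below.
Labels in order: BBBAAAABAB  (n_A = 5, n_B = 5)
Step 2: Count runs R = 5.
Step 3: Under H0 (random ordering), E[R] = 2*n_A*n_B/(n_A+n_B) + 1 = 2*5*5/10 + 1 = 6.0000.
        Var[R] = 2*n_A*n_B*(2*n_A*n_B - n_A - n_B) / ((n_A+n_B)^2 * (n_A+n_B-1)) = 2000/900 = 2.2222.
        SD[R] = 1.4907.
Step 4: Continuity-corrected z = (R + 0.5 - E[R]) / SD[R] = (5 + 0.5 - 6.0000) / 1.4907 = -0.3354.
Step 5: Two-sided p-value via normal approximation = 2*(1 - Phi(|z|)) = 0.737316.
Step 6: alpha = 0.05. fail to reject H0.

R = 5, z = -0.3354, p = 0.737316, fail to reject H0.


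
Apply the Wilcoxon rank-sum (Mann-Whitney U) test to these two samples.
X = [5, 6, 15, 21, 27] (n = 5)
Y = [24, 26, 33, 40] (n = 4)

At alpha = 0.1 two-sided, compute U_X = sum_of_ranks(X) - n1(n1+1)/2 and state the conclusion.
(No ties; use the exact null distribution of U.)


Step 1: Combine and sort all 9 observations; assign midranks.
sorted (value, group): (5,X), (6,X), (15,X), (21,X), (24,Y), (26,Y), (27,X), (33,Y), (40,Y)
ranks: 5->1, 6->2, 15->3, 21->4, 24->5, 26->6, 27->7, 33->8, 40->9
Step 2: Rank sum for X: R1 = 1 + 2 + 3 + 4 + 7 = 17.
Step 3: U_X = R1 - n1(n1+1)/2 = 17 - 5*6/2 = 17 - 15 = 2.
       U_Y = n1*n2 - U_X = 20 - 2 = 18.
Step 4: No ties, so the exact null distribution of U (based on enumerating the C(9,5) = 126 equally likely rank assignments) gives the two-sided p-value.
Step 5: p-value = 0.063492; compare to alpha = 0.1. reject H0.

U_X = 2, p = 0.063492, reject H0 at alpha = 0.1.


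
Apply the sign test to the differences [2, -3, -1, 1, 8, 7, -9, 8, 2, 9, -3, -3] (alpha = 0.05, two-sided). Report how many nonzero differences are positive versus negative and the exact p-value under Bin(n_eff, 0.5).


Step 1: Discard zero differences. Original n = 12; n_eff = number of nonzero differences = 12.
Nonzero differences (with sign): +2, -3, -1, +1, +8, +7, -9, +8, +2, +9, -3, -3
Step 2: Count signs: positive = 7, negative = 5.
Step 3: Under H0: P(positive) = 0.5, so the number of positives S ~ Bin(12, 0.5).
Step 4: Two-sided exact p-value = sum of Bin(12,0.5) probabilities at or below the observed probability = 0.774414.
Step 5: alpha = 0.05. fail to reject H0.

n_eff = 12, pos = 7, neg = 5, p = 0.774414, fail to reject H0.


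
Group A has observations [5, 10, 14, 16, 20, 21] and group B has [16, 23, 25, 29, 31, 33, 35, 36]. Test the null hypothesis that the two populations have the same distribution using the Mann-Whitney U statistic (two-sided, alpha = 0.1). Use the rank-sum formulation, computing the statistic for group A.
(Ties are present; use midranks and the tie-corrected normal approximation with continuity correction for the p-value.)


Step 1: Combine and sort all 14 observations; assign midranks.
sorted (value, group): (5,X), (10,X), (14,X), (16,X), (16,Y), (20,X), (21,X), (23,Y), (25,Y), (29,Y), (31,Y), (33,Y), (35,Y), (36,Y)
ranks: 5->1, 10->2, 14->3, 16->4.5, 16->4.5, 20->6, 21->7, 23->8, 25->9, 29->10, 31->11, 33->12, 35->13, 36->14
Step 2: Rank sum for X: R1 = 1 + 2 + 3 + 4.5 + 6 + 7 = 23.5.
Step 3: U_X = R1 - n1(n1+1)/2 = 23.5 - 6*7/2 = 23.5 - 21 = 2.5.
       U_Y = n1*n2 - U_X = 48 - 2.5 = 45.5.
Step 4: Ties are present, so use the tie-corrected normal approximation (with continuity correction) for the p-value.
Step 5: p-value = 0.006646; compare to alpha = 0.1. reject H0.

U_X = 2.5, p = 0.006646, reject H0 at alpha = 0.1.
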